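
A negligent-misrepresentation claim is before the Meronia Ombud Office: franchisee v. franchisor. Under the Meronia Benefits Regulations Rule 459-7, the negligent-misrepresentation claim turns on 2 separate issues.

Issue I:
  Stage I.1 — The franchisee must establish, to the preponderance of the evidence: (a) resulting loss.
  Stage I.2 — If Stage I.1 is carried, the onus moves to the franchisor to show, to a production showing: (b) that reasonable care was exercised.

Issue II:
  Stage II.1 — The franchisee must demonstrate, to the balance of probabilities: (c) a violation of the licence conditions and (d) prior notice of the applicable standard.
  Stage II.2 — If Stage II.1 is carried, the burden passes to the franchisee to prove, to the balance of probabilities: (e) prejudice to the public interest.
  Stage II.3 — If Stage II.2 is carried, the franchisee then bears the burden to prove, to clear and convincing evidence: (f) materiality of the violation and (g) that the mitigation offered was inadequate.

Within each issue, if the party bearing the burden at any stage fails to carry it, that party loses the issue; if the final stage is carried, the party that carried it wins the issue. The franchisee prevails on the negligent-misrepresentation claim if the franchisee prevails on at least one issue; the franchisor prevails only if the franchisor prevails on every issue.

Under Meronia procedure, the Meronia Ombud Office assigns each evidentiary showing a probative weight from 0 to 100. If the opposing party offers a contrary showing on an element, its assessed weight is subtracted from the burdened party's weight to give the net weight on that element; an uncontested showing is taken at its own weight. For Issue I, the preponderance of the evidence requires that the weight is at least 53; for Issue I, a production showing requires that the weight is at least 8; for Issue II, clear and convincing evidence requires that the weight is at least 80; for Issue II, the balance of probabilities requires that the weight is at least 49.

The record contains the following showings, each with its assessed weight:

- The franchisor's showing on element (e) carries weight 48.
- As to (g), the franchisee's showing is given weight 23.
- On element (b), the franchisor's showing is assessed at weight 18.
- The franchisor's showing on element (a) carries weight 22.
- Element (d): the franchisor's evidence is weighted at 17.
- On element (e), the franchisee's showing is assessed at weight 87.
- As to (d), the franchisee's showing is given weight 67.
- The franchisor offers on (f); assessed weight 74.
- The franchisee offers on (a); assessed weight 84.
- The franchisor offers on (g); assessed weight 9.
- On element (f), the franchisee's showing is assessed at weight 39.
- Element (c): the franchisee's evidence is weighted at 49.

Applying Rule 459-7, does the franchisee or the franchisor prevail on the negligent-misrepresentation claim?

franchisor

— Issue I —
Stage I.1 (franchisee, the preponderance of the evidence, weight is at least 53): (a) net 84−22=62 ≥ 53 — meets.
  The franchisee carries Stage I.1; the franchisor now bears the burden.
Stage I.2 (franchisor, a production showing, weight is at least 8): (b) 18 ≥ 8 — meets.
  The franchisor carries the last stage.
All stages carried — the franchisor prevails on this issue.
— Issue II —
Stage II.1 (franchisee, the balance of probabilities, weight is at least 49): (c) 49 ≥ 49 — meets; (d) net 67−17=50 ≥ 49 — meets.
  Stage II.1 carried; the burden remains with the franchisee.
Stage II.2 (franchisee, the balance of probabilities, weight is at least 49): (e) net 87−48=39 < 49 — fails.
  Not every element is met, so the franchisee fails to carry Stage II.2.
So the franchisor prevails on this issue.
Per-issue: Issue I → franchisor; Issue II → franchisor. The franchisee must prevail on at least one issue; overall, the franchisor prevails.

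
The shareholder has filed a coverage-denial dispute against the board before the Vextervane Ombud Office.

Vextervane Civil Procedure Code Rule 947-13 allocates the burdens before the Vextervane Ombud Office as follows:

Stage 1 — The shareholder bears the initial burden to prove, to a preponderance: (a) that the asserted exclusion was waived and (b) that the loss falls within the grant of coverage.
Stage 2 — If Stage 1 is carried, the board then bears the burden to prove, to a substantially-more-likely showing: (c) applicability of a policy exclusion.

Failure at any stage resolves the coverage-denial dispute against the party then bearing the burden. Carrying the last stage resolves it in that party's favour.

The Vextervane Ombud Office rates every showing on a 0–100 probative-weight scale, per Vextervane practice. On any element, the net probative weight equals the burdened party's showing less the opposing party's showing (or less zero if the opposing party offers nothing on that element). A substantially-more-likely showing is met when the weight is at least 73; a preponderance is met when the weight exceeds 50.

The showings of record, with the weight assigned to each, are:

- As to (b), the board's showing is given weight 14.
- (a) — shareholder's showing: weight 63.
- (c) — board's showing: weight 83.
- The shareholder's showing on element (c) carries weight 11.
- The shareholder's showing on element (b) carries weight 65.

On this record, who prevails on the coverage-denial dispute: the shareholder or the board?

At Stage 1 the shareholder must meet a preponderance (weight exceeds 50): on (a) the weight is 63, > 50, so (a) meets the standard; on (b) the weight is 65 less the opposing 14 gives net 51, > 50, so (b) meets the standard.
  All elements met. The burden passes to the board.
At Stage 2 the board must meet a substantially-more-likely showing (weight is at least 73): on (c) the weight is 83 less the opposing 11 gives net 72, < 73, so (c) does not meet the standard.
  Stage 2 not carried; the board fails its burden.
The analysis ends at Stage 2; the shareholder prevails.

shareholder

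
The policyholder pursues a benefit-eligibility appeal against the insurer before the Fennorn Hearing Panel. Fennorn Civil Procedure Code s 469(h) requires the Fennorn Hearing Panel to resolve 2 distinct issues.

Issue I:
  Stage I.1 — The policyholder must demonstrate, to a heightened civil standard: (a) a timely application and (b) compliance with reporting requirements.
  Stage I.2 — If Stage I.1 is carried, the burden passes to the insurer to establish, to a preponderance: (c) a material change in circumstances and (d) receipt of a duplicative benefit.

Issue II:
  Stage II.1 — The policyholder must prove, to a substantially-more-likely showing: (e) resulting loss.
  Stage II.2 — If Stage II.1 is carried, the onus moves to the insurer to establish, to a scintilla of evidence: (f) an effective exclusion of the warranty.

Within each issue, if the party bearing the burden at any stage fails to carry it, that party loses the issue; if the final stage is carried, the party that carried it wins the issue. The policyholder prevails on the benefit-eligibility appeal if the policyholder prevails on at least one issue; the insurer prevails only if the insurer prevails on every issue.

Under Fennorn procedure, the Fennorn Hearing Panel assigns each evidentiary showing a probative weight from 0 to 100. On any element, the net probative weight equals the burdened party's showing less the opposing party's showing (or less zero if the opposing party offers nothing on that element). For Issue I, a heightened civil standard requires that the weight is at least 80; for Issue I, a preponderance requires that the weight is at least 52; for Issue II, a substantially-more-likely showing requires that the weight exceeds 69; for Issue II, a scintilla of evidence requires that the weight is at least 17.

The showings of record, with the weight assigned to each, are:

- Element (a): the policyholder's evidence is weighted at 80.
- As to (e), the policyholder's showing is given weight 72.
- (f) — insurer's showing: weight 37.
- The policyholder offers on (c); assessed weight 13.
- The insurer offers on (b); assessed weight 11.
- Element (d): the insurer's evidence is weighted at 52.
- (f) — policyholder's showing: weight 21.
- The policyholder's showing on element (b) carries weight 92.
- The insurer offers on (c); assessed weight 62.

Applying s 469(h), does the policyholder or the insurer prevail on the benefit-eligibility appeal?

policyholder

— Issue I —
Stage I.1 — burden on policyholder; standard: a heightened civil standard (weight is at least 80).
    (a): 80 ≥ 80 [met]
    (b): 92 − 11 = 81 ≥ 80 [met]
  Stage I.1 is satisfied; the onus moves to the insurer.
Stage I.2 — burden on insurer; standard: a preponderance (weight is at least 52).
    (c): 62 − 13 = 49 < 52 [not met]
    (d): 52 ≥ 52 [met]
  Not every element is met, so the insurer fails to carry Stage I.2.
So the policyholder prevails on this issue.
— Issue II —
Stage II.1 (policyholder, a substantially-more-likely showing, weight exceeds 69): (e) 72 > 69 — meets.
  Stage II.1 is satisfied; the onus moves to the insurer.
Stage II.2 (insurer, a scintilla of evidence, weight is at least 17): (f) net 37−21=16 < 17 — fails.
  Not every element is met, so the insurer fails to carry Stage II.2.
So the policyholder prevails on this issue.
Per-issue: Issue I → policyholder; Issue II → policyholder. The policyholder must prevail on at least one issue; overall, the policyholder prevails.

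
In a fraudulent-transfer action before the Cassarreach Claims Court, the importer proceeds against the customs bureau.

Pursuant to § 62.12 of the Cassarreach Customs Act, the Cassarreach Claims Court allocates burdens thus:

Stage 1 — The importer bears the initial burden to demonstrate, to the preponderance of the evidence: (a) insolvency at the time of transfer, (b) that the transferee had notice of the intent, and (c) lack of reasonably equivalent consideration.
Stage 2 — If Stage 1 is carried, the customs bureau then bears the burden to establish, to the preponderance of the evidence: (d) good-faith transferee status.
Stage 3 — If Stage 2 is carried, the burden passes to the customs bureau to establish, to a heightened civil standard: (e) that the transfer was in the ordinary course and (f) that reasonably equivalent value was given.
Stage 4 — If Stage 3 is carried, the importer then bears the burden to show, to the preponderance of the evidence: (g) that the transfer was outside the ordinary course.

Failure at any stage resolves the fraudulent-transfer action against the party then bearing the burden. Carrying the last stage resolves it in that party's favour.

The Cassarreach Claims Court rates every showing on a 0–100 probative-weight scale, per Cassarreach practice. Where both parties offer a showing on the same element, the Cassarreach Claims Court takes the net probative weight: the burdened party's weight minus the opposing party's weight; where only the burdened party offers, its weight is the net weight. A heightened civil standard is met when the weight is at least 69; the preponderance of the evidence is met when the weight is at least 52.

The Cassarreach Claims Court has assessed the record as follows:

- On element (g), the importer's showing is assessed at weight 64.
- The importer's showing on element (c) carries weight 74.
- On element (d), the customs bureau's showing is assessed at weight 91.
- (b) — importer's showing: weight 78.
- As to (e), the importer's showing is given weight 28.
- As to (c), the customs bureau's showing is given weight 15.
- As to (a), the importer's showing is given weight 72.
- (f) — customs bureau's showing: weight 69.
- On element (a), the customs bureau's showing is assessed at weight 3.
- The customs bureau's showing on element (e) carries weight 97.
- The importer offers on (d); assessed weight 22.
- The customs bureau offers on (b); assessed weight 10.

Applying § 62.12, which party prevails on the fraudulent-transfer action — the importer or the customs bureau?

At Stage 1 the importer must meet the preponderance of the evidence (weight is at least 52): on (a) the weight is 72 less the opposing 3 gives net 69, which does reach 52, so (a) meets the standard; on (b) the weight is 78 less the opposing 10 gives net 68, ≥ 52, so (b) meets the standard; on (c) the weight is 74 less the opposing 15 gives net 59, which does reach 52, so (c) meets the standard.
  All elements met. The burden passes to the customs bureau.
At Stage 2 the customs bureau must meet the preponderance of the evidence (weight is at least 52): on (d) the weight is 91 less the opposing 22 gives net 69, which does reach 52, so (d) meets the standard.
  Stage 2 carried; the burden remains with the customs bureau.
At Stage 3 the customs bureau must meet a heightened civil standard (weight is at least 69): on (e) the weight is 97 less the opposing 28 gives net 69, which does reach 69, so (e) meets the standard; on (f) the weight is 69, ≥ 69, so (f) meets the standard.
  The customs bureau carries Stage 3; the importer now bears the burden.
At Stage 4 the importer must meet the preponderance of the evidence (weight is at least 52): on (g) the weight is 64, which does reach 52, so (g) meets the standard.
  Stage 4 carried; the final stage is satisfied.
All stages carried — the importer prevails.

importer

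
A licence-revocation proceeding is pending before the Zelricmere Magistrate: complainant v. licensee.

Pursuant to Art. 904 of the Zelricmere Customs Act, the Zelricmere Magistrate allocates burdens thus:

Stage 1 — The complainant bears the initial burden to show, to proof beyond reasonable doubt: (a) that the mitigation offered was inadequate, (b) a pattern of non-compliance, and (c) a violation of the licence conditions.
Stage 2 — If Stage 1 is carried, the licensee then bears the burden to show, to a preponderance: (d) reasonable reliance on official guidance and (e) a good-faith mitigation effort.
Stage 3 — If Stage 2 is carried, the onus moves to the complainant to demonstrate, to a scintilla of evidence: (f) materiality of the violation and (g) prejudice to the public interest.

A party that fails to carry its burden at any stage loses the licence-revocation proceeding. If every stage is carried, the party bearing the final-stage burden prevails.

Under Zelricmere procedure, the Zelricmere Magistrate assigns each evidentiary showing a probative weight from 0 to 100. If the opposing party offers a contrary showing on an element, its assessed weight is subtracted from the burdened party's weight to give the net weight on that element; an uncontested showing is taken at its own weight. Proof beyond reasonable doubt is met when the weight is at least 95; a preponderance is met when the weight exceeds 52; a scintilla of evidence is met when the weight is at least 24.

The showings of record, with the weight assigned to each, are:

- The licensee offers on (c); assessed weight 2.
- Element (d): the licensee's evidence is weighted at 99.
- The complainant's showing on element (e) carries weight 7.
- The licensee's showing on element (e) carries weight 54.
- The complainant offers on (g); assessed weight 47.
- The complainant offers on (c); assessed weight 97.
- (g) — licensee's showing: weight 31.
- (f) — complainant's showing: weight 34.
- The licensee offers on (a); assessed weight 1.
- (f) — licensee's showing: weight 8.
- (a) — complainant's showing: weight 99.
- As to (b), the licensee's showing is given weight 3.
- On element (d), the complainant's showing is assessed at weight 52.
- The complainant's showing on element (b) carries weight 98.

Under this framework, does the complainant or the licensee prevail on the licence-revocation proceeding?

complainant

Stage 1 (complainant, proof beyond reasonable doubt, weight is at least 95): (a) net 99−1=98 ≥ 95 — meets; (b) net 98−3=95 ≥ 95 — meets; (c) net 97−2=95 ≥ 95 — meets.
  All elements met. The burden passes to the licensee.
Stage 2 (licensee, a preponderance, weight exceeds 52): (d) net 99−52=47 ≤ 52 — fails; (e) net 54−7=47 ≤ 52 — fails.
  Stage 2 not carried; the licensee fails its burden.
The complainant prevails.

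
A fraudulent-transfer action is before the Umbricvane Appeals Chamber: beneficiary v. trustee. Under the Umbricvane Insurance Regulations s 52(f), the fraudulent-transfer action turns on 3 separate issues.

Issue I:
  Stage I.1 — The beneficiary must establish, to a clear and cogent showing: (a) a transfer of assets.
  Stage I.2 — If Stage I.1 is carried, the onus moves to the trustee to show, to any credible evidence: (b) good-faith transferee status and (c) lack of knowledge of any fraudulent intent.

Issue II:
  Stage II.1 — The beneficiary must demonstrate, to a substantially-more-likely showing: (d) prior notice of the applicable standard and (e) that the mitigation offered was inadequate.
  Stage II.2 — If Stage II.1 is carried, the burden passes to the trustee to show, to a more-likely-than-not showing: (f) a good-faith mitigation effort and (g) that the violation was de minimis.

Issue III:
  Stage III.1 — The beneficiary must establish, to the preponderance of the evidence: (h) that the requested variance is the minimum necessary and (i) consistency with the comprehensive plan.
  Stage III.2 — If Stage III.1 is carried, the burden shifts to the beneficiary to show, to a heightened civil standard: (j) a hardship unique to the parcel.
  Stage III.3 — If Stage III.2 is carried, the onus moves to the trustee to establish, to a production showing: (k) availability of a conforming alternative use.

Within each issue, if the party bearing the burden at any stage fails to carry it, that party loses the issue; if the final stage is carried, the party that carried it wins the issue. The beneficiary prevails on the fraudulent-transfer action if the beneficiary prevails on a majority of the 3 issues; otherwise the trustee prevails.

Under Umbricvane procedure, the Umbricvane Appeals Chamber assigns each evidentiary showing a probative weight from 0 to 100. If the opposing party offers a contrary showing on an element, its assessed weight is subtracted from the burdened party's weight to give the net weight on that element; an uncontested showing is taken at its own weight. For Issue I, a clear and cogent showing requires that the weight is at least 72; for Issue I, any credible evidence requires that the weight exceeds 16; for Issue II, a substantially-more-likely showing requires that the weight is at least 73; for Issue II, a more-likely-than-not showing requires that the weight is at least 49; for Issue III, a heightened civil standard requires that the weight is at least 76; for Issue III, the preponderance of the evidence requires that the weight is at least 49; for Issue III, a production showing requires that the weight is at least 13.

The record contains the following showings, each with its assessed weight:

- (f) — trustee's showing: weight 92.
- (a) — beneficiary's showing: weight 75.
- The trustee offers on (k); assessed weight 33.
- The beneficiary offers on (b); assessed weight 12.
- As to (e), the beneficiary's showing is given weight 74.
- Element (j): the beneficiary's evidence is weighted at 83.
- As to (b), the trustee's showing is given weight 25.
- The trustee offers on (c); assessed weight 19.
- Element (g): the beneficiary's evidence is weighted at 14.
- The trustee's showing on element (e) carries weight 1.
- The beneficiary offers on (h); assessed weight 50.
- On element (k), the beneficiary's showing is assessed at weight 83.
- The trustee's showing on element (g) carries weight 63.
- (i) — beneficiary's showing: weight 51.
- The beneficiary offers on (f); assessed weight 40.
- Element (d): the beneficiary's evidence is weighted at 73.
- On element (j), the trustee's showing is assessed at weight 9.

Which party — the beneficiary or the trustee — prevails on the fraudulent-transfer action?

trustee

— Issue I —
Stage I.1 (beneficiary, a clear and cogent showing, weight is at least 72): (a) 75 ≥ 72 — meets.
  Stage I.1 is satisfied; the onus moves to the trustee.
Stage I.2 (trustee, any credible evidence, weight exceeds 16): (b) net 25−12=13 ≤ 16 — fails; (c) 19 > 16 — meets.
  Not every element is met, so the trustee fails to carry Stage I.2.
The beneficiary prevails on this issue.
— Issue II —
At Stage II.1 the beneficiary must meet a substantially-more-likely showing (weight is at least 73): on (d) the weight is 73, ≥ 73, so (d) meets the standard; on (e) the weight is 74 less the opposing 1 gives net 73, ≥ 73, so (e) meets the standard.
  The beneficiary carries Stage II.1; the trustee now bears the burden.
At Stage II.2 the trustee must meet a more-likely-than-not showing (weight is at least 49): on (f) the weight is 92 less the opposing 40 gives net 52, which does reach 49, so (f) meets the standard; on (g) the weight is 63 less the opposing 14 gives net 49, ≥ 49, so (g) meets the standard.
  Stage II.2 carried; the final stage is satisfied.
All stages carried — the trustee prevails on this issue.
— Issue III —
At Stage III.1 the beneficiary must meet the preponderance of the evidence (weight is at least 49): on (h) the weight is 50, ≥ 49, so (h) meets the standard; on (i) the weight is 51, ≥ 49, so (i) meets the standard.
  Stage III.1 carried; the burden remains with the beneficiary.
At Stage III.2 the beneficiary must meet a heightened civil standard (weight is at least 76): on (j) the weight is 83 less the opposing 9 gives net 74, < 76, so (j) does not meet the standard.
  The beneficiary does not carry Stage III.2.
The trustee prevails on this issue.
Per-issue: Issue I → beneficiary; Issue II → trustee; Issue III → trustee. The beneficiary must prevail on a majority of issues; overall, the trustee prevails.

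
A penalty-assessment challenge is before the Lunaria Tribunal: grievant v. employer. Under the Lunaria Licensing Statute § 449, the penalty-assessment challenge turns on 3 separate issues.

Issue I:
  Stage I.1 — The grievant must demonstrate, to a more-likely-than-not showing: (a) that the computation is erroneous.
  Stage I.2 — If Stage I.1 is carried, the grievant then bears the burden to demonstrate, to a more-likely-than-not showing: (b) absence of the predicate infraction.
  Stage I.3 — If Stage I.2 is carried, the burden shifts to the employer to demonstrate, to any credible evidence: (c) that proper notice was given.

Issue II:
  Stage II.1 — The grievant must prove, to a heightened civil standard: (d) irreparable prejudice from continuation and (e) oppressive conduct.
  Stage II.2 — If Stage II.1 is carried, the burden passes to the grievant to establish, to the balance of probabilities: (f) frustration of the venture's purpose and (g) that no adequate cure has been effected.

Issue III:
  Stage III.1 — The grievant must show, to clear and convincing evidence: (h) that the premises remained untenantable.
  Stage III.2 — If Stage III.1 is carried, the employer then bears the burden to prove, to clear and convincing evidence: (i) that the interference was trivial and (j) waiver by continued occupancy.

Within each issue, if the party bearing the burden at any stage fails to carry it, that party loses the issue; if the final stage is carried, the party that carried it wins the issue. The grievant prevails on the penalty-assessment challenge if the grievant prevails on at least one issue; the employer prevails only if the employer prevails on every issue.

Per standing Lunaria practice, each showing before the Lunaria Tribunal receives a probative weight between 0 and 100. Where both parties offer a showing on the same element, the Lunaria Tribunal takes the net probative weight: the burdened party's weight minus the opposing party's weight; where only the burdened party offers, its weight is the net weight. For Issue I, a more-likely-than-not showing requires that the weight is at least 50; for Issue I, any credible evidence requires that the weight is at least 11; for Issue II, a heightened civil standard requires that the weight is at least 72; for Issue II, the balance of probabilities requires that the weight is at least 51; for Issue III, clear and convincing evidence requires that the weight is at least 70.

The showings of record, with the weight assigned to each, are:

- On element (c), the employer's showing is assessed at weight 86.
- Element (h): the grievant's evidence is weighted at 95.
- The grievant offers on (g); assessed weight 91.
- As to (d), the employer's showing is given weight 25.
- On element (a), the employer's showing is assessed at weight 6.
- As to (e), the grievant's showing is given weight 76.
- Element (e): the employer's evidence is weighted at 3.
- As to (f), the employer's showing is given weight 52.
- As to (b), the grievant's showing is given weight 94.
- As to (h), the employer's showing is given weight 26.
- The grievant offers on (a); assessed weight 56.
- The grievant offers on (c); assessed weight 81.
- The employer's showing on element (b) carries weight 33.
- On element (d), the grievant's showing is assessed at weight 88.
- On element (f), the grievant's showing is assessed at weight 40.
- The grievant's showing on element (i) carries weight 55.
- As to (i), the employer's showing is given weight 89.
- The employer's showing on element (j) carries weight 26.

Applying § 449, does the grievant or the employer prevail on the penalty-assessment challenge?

— Issue I —
Stage I.1 — burden on grievant; standard: a more-likely-than-not showing (weight is at least 50).
    (a): 56 − 6 = 50 ≥ 50 [met]
  Stage I.1 is satisfied; the grievant continues to bear the burden.
Stage I.2 — burden on grievant; standard: a more-likely-than-not showing (weight is at least 50).
    (b): 94 − 33 = 61 ≥ 50 [met]
  Stage I.2 carried; the burden shifts to the employer.
Stage I.3 — burden on employer; standard: any credible evidence (weight is at least 11).
    (c): 86 − 81 = 5 < 11 [not met]
  The employer does not carry Stage I.3.
The grievant prevails on this issue.
— Issue II —
Stage II.1 (grievant, a heightened civil standard, weight is at least 72): (d) net 88−25=63 < 72 — fails; (e) net 76−3=73 ≥ 72 — meets.
  The grievant does not carry Stage II.1.
So the employer prevails on this issue.
— Issue III —
Stage III.1 (grievant, clear and convincing evidence, weight is at least 70): (h) net 95−26=69 < 70 — fails.
  The grievant does not carry Stage III.1.
So the employer prevails on this issue.
Per-issue: Issue I → grievant; Issue II → employer; Issue III → employer. The grievant must prevail on at least one issue; overall, the grievant prevails.

grievant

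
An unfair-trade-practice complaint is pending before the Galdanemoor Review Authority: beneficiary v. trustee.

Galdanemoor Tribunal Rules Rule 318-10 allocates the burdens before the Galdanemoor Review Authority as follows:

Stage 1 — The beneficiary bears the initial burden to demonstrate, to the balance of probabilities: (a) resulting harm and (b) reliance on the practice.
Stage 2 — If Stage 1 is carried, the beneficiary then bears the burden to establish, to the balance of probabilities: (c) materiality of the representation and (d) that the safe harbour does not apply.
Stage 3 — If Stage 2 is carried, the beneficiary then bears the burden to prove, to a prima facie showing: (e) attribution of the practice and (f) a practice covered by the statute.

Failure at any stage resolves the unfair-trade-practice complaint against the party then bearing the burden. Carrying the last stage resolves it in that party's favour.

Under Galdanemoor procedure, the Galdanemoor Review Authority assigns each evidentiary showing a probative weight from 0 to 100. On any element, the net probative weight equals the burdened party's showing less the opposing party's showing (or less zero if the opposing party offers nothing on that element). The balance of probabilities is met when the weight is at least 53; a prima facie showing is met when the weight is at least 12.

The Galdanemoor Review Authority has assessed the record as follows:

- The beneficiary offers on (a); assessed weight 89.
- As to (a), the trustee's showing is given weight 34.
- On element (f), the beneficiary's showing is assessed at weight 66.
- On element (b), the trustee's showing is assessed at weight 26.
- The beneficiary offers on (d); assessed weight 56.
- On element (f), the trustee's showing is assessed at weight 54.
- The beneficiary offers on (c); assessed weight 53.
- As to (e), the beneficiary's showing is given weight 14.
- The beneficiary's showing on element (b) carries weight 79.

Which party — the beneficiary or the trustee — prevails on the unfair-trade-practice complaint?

At Stage 1 the beneficiary must meet the balance of probabilities (weight is at least 53): on (a) the weight is 89 less the opposing 34 gives net 55, ≥ 53, so (a) meets the standard; on (b) the weight is 79 less the opposing 26 gives net 53, ≥ 53, so (b) meets the standard.
  Stage 1 is satisfied; the beneficiary continues to bear the burden.
At Stage 2 the beneficiary must meet the balance of probabilities (weight is at least 53): on (c) the weight is 53, ≥ 53, so (c) meets the standard; on (d) the weight is 56, which does reach 53, so (d) meets the standard.
  Stage 2 is satisfied; the beneficiary continues to bear the burden.
At Stage 3 the beneficiary must meet a prima facie showing (weight is at least 12): on (e) the weight is 14, ≥ 12, so (e) meets the standard; on (f) the weight is 66 less the opposing 54 gives net 12, ≥ 12, so (f) meets the standard.
  Stage 3 carried; the final stage is satisfied.
All stages carried — the beneficiary prevails.

beneficiary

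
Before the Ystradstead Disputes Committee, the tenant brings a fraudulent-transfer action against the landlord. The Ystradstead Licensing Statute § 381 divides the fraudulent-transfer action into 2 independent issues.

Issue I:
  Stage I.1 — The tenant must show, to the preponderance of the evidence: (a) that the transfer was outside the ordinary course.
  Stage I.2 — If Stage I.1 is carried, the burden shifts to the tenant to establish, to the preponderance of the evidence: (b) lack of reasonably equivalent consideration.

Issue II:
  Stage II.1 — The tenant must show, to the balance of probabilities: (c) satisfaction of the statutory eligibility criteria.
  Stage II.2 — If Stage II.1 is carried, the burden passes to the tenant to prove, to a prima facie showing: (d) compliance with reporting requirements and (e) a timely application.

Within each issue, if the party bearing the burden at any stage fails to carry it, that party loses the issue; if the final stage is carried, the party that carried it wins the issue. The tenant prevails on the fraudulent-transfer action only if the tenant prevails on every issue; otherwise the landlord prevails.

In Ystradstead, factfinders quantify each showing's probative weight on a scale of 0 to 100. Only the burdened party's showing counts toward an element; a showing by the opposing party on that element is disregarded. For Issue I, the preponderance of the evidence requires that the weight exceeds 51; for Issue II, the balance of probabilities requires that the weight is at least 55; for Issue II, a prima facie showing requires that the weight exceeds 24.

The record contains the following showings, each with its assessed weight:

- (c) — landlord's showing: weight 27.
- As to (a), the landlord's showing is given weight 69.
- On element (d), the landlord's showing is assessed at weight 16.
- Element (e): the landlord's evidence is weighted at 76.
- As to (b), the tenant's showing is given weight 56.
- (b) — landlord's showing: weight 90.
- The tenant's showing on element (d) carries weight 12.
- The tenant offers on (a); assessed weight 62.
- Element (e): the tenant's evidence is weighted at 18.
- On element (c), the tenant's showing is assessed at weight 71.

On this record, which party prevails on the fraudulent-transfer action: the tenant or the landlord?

— Issue I —
Stage I.1 (tenant, the preponderance of the evidence, weight exceeds 51): (a) 62 (landlord's 69 disregarded) > 51 — meets.
  Stage I.1 is satisfied; the tenant continues to bear the burden.
Stage I.2 (tenant, the preponderance of the evidence, weight exceeds 51): (b) 56 (landlord's 90 disregarded) > 51 — meets.
  The tenant carries the last stage.
All stages carried — the tenant prevails on this issue.
— Issue II —
At Stage II.1 the tenant must meet the balance of probabilities (weight is at least 55): on (c) the weight is 71 (the landlord's 27 is given no effect), which does reach 55, so (c) meets the standard.
  Stage II.1 carried; the burden remains with the tenant.
At Stage II.2 the tenant must meet a prima facie showing (weight exceeds 24): on (d) the weight is 12 (the landlord's 16 is given no effect), which does not exceed 24, so (d) does not meet the standard; on (e) the weight is 18 (the landlord's 76 is given no effect), ≤ 24, so (e) does not meet the standard.
  The tenant does not carry Stage II.2.
The landlord prevails on this issue.
Per-issue: Issue I → tenant; Issue II → landlord. The tenant must prevail on every issue; overall, the landlord prevails.

landlord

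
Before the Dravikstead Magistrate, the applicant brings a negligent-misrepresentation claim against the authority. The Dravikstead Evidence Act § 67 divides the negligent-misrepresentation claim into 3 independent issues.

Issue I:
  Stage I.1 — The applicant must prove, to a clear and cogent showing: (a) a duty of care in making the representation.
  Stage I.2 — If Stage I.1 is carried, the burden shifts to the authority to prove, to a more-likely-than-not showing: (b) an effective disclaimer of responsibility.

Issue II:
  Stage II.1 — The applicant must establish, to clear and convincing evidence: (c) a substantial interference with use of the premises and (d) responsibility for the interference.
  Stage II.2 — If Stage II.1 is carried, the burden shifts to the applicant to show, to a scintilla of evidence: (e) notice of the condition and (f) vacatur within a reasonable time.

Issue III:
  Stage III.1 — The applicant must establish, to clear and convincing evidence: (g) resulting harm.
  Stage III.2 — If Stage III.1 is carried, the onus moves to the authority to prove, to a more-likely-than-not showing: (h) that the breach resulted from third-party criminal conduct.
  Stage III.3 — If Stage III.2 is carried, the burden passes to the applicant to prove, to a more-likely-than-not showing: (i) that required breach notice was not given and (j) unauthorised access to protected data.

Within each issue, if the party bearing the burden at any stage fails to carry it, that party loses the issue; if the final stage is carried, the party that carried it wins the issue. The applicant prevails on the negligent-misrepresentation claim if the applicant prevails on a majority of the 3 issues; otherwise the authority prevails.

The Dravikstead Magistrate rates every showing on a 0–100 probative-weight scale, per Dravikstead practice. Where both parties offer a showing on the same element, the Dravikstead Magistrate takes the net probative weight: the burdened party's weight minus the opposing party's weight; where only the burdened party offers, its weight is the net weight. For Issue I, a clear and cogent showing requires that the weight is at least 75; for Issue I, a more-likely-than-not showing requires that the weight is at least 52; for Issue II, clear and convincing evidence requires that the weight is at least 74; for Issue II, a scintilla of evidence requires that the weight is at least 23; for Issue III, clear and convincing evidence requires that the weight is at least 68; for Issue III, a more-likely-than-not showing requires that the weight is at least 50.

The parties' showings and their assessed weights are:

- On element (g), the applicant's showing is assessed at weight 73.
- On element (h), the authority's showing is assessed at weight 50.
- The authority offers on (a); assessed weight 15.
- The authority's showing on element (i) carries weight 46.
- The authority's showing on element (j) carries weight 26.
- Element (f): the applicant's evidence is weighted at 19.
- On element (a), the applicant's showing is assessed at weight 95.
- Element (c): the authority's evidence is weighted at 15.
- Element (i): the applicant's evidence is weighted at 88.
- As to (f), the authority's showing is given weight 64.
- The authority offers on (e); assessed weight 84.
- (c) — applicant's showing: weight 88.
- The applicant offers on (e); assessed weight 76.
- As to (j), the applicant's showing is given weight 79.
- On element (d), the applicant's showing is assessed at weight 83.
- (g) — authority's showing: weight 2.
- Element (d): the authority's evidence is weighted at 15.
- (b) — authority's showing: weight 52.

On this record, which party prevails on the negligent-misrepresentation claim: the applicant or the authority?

— Issue I —
Stage I.1 — burden on applicant; standard: a clear and cogent showing (weight is at least 75).
    (a): 95 − 15 = 80 ≥ 75 [met]
  Stage I.1 is satisfied; the onus moves to the authority.
Stage I.2 — burden on authority; standard: a more-likely-than-not showing (weight is at least 52).
    (b): 52 ≥ 52 [met]
  All elements met at the final stage.
All stages carried — the authority prevails on this issue.
— Issue II —
Stage II.1 (applicant, clear and convincing evidence, weight is at least 74): (c) net 88−15=73 < 74 — fails; (d) net 83−15=68 < 74 — fails.
  The applicant does not carry Stage II.1.
The authority prevails on this issue.
— Issue III —
Stage III.1 — burden on applicant; standard: clear and convincing evidence (weight is at least 68).
    (g): 73 − 2 = 71 ≥ 68 [met]
  Stage III.1 carried; the burden shifts to the authority.
Stage III.2 — burden on authority; standard: a more-likely-than-not showing (weight is at least 50).
    (h): 50 ≥ 50 [met]
  Stage III.2 carried; the burden shifts to the applicant.
Stage III.3 — burden on applicant; standard: a more-likely-than-not showing (weight is at least 50).
    (i): 88 − 46 = 42 < 50 [not met]
    (j): 79 − 26 = 53 ≥ 50 [met]
  Stage III.3 not carried; the applicant fails its burden.
The authority prevails on this issue.
Per-issue: Issue I → authority; Issue II → authority; Issue III → authority. The applicant must prevail on a majority of issues; overall, the authority prevails.

authority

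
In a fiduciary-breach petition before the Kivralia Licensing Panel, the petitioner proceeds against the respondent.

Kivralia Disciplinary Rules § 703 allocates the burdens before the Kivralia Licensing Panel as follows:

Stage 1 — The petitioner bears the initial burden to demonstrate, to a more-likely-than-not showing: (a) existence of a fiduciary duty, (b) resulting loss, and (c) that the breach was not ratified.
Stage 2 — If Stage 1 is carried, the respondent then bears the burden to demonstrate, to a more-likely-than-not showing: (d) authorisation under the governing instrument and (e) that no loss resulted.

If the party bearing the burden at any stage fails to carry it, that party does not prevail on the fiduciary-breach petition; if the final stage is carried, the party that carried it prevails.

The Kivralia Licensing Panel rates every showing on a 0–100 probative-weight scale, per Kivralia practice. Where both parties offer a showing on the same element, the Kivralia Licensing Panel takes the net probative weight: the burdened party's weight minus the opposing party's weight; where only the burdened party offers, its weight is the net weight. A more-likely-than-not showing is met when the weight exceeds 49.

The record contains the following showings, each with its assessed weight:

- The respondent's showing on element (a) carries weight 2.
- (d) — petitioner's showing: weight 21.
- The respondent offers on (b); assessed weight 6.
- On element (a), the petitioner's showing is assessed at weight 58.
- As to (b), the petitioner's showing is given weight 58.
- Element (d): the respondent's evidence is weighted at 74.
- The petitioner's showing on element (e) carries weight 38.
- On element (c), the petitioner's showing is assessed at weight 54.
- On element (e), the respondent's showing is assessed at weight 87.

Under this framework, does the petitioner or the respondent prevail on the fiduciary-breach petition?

petitioner

At Stage 1 the petitioner must meet a more-likely-than-not showing (weight exceeds 49): on (a) the weight is 58 less the opposing 2 gives net 56, which does exceed 49, so (a) meets the standard; on (b) the weight is 58 less the opposing 6 gives net 52, which does exceed 49, so (b) meets the standard; on (c) the weight is 54, > 49, so (c) meets the standard.
  Stage 1 carried; the burden shifts to the respondent.
At Stage 2 the respondent must meet a more-likely-than-not showing (weight exceeds 49): on (d) the weight is 74 less the opposing 21 gives net 53, which does exceed 49, so (d) meets the standard; on (e) the weight is 87 less the opposing 38 gives net 49, ≤ 49, so (e) does not meet the standard.
  Not every element is met, so the respondent fails to carry Stage 2.
The analysis ends at Stage 2; the petitioner prevails.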